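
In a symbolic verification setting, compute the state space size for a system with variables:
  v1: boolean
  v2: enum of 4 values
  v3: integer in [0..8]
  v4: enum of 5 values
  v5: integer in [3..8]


State space = product of domain sizes of all variables.
Domain sizes:
  v1 (boolean): 2
  v2 (enum of 4 values): 4
  v3 (integer in [0..8]): 9
  v4 (enum of 5 values): 5
  v5 (integer in [3..8]): 6
Product = 2 * 4 * 9 * 5 * 6 = 2160

2160


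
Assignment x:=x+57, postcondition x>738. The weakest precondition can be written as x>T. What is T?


Formula: wp(x:=E, P) = P[E/x] (substitute E for x in postcondition)
Step 1: Postcondition: x>738
Step 2: Substitute x+57 for x: x+57>738
Step 3: Solve for x: x > 738-57 = 681

681


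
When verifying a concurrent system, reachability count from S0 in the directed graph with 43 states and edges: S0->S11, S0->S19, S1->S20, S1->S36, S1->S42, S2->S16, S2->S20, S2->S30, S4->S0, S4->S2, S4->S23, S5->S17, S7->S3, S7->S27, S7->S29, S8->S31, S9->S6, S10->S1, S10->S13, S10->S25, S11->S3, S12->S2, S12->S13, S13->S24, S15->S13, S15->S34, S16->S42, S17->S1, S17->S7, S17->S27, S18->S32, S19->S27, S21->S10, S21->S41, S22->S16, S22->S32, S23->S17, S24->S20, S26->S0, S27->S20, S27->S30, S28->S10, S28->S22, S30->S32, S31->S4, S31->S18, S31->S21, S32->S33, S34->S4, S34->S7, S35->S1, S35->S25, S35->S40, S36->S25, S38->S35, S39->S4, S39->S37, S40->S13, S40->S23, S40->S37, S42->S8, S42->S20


BFS from S0:
  layer 0: {S0}
  layer 1: {S11, S19}
  layer 2: {S3, S27}
  layer 3: {S20, S30}
  layer 4: {S32}
  layer 5: {S33}
Reachable set: {S0, S3, S11, S19, S20, S27, S30, S32, S33}
Count = 9

9


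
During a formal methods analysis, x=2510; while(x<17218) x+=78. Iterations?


Step 1: x goes from 2510 toward 17218 by 78; the body runs while x<17218, so iterations = ceil((bound-start)/step)
Step 2: Distance=14708
Step 3: ceil(14708/78)=189

189


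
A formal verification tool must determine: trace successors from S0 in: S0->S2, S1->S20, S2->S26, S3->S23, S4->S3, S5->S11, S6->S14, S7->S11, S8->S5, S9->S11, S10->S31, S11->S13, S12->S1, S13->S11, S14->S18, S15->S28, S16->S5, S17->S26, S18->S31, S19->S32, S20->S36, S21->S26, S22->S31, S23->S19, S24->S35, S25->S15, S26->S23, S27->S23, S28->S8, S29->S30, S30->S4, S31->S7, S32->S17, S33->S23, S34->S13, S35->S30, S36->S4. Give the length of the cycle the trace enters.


Trace from S0 until a state repeats:
  S0 -> S2 -> S26 -> S23 -> S19 -> S32 -> S17 -> S26
S26 first seen at step 2, revisited at step 7.
Cycle length = 7 - 2 = 5

5


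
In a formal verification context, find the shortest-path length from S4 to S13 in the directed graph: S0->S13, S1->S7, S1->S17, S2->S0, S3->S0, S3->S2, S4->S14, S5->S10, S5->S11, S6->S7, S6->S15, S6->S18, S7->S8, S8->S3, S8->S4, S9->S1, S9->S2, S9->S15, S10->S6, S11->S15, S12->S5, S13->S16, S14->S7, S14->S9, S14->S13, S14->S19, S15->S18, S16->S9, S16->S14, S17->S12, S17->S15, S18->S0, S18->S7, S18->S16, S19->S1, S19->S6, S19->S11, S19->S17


BFS layer-by-layer from S4:
  dist 0: {S4}
  dist 1: {S14}
  dist 2: {S7, S9, S13, S19}
  -> S13 reached at distance 2
Shortest path length = 2

2


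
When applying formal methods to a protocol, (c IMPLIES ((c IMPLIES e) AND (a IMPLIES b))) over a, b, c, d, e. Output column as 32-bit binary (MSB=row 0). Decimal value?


Formula: (c IMPLIES ((c IMPLIES e) AND (a IMPLIES b))) over a, b, c, d, e (32 rows)
Evaluate each row (bits = a,b,c,d,e, MSB first):
  row 0 [00000]: (0 IMPLIES ((0 IMPLIES 0) AND (0 IMPLIES 0))) -> 1
  row 1 [00001]: (0 IMPLIES ((0 IMPLIES 1) AND (0 IMPLIES 0))) -> 1
  row 2 [00010]: (0 IMPLIES ((0 IMPLIES 0) AND (0 IMPLIES 0))) -> 1
  row 3 [00011]: (0 IMPLIES ((0 IMPLIES 1) AND (0 IMPLIES 0))) -> 1
  row 4 [00100]: (1 IMPLIES ((1 IMPLIES 0) AND (0 IMPLIES 0))) -> 0
  row 5 [00101]: (1 IMPLIES ((1 IMPLIES 1) AND (0 IMPLIES 0))) -> 1
  row 6 [00110]: (1 IMPLIES ((1 IMPLIES 0) AND (0 IMPLIES 0))) -> 0
  row 7 [00111]: (1 IMPLIES ((1 IMPLIES 1) AND (0 IMPLIES 0))) -> 1
  row 8 [01000]: (0 IMPLIES ((0 IMPLIES 0) AND (0 IMPLIES 1))) -> 1
  row 9 [01001]: (0 IMPLIES ((0 IMPLIES 1) AND (0 IMPLIES 1))) -> 1
  row 10 [01010]: (0 IMPLIES ((0 IMPLIES 0) AND (0 IMPLIES 1))) -> 1
  row 11 [01011]: (0 IMPLIES ((0 IMPLIES 1) AND (0 IMPLIES 1))) -> 1
  row 12 [01100]: (1 IMPLIES ((1 IMPLIES 0) AND (0 IMPLIES 1))) -> 0
  row 13 [01101]: (1 IMPLIES ((1 IMPLIES 1) AND (0 IMPLIES 1))) -> 1
  row 14 [01110]: (1 IMPLIES ((1 IMPLIES 0) AND (0 IMPLIES 1))) -> 0
  row 15 [01111]: (1 IMPLIES ((1 IMPLIES 1) AND (0 IMPLIES 1))) -> 1
  row 16 [10000]: (0 IMPLIES ((0 IMPLIES 0) AND (1 IMPLIES 0))) -> 1
  row 17 [10001]: (0 IMPLIES ((0 IMPLIES 1) AND (1 IMPLIES 0))) -> 1
  row 18 [10010]: (0 IMPLIES ((0 IMPLIES 0) AND (1 IMPLIES 0))) -> 1
  row 19 [10011]: (0 IMPLIES ((0 IMPLIES 1) AND (1 IMPLIES 0))) -> 1
  row 20 [10100]: (1 IMPLIES ((1 IMPLIES 0) AND (1 IMPLIES 0))) -> 0
  row 21 [10101]: (1 IMPLIES ((1 IMPLIES 1) AND (1 IMPLIES 0))) -> 0
  row 22 [10110]: (1 IMPLIES ((1 IMPLIES 0) AND (1 IMPLIES 0))) -> 0
  row 23 [10111]: (1 IMPLIES ((1 IMPLIES 1) AND (1 IMPLIES 0))) -> 0
  row 24 [11000]: (0 IMPLIES ((0 IMPLIES 0) AND (1 IMPLIES 1))) -> 1
  row 25 [11001]: (0 IMPLIES ((0 IMPLIES 1) AND (1 IMPLIES 1))) -> 1
  row 26 [11010]: (0 IMPLIES ((0 IMPLIES 0) AND (1 IMPLIES 1))) -> 1
  row 27 [11011]: (0 IMPLIES ((0 IMPLIES 1) AND (1 IMPLIES 1))) -> 1
  row 28 [11100]: (1 IMPLIES ((1 IMPLIES 0) AND (1 IMPLIES 1))) -> 0
  row 29 [11101]: (1 IMPLIES ((1 IMPLIES 1) AND (1 IMPLIES 1))) -> 1
  row 30 [11110]: (1 IMPLIES ((1 IMPLIES 0) AND (1 IMPLIES 1))) -> 0
  row 31 [11111]: (1 IMPLIES ((1 IMPLIES 1) AND (1 IMPLIES 1))) -> 1
Full result column, 4 rows per line (a,b,c fixed per line; d,e runs 00..11 left to right):
  rows 0-3 [a,b,c=000]: 1111  = hex F
  rows 4-7 [a,b,c=001]: 0101  = hex 5
  rows 8-11 [a,b,c=010]: 1111  = hex F
  rows 12-15 [a,b,c=011]: 0101  = hex 5
  rows 16-19 [a,b,c=100]: 1111  = hex F
  rows 20-23 [a,b,c=101]: 0000  = hex 0
  rows 24-27 [a,b,c=110]: 1111  = hex F
  rows 28-31 [a,b,c=111]: 0101  = hex 5
Output column (row 0 .. row 31) = 11110101111101011111000011110101
Output column grouped in 4s = 1111 0101 1111 0101 1111 0000 1111 0101 = 0xF5F5F0F5
Convert to decimal digit by digit (value = value*16 + digit):
  F -> 15
  15*16 + 5 = 245
  245*16 + 15 (F) = 3935
  3935*16 + 5 = 62965
  62965*16 + 15 (F) = 1007455
  1007455*16 + 0 = 16119280
  16119280*16 + 15 (F) = 257908495
  257908495*16 + 5 = 4126535925
Decimal = 4126535925

4126535925


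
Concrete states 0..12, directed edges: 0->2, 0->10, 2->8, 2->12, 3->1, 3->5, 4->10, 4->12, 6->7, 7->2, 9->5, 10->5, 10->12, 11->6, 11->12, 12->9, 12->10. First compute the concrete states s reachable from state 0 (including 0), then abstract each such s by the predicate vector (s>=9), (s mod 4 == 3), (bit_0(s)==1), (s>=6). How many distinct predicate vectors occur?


BFS from 0:
Concrete reachable: {0, 2, 5, 8, 9, 10, 12}
Abstract via predicates (s>=9), (s mod 4 == 3), (bit_0(s)==1), (s>=6):
  (0,0,0,0) <- {0, 2}
  (0,0,0,1) <- {8}
  (0,0,1,0) <- {5}
  (1,0,0,1) <- {10, 12}
  (1,0,1,1) <- {9}
Distinct abstract states = 5

5


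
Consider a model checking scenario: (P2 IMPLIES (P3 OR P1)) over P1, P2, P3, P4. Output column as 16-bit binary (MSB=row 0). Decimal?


Formula: (P2 IMPLIES (P3 OR P1)) over P1, P2, P3, P4 (16 rows)
Evaluate each row (bits = P1,P2,P3,P4, MSB first):
  row 0 [0000]: (0 IMPLIES (0 OR 0)) -> 1
  row 1 [0001]: (0 IMPLIES (0 OR 0)) -> 1
  row 2 [0010]: (0 IMPLIES (1 OR 0)) -> 1
  row 3 [0011]: (0 IMPLIES (1 OR 0)) -> 1
  row 4 [0100]: (1 IMPLIES (0 OR 0)) -> 0
  row 5 [0101]: (1 IMPLIES (0 OR 0)) -> 0
  row 6 [0110]: (1 IMPLIES (1 OR 0)) -> 1
  row 7 [0111]: (1 IMPLIES (1 OR 0)) -> 1
  row 8 [1000]: (0 IMPLIES (0 OR 1)) -> 1
  row 9 [1001]: (0 IMPLIES (0 OR 1)) -> 1
  row 10 [1010]: (0 IMPLIES (1 OR 1)) -> 1
  row 11 [1011]: (0 IMPLIES (1 OR 1)) -> 1
  row 12 [1100]: (1 IMPLIES (0 OR 1)) -> 1
  row 13 [1101]: (1 IMPLIES (0 OR 1)) -> 1
  row 14 [1110]: (1 IMPLIES (1 OR 1)) -> 1
  row 15 [1111]: (1 IMPLIES (1 OR 1)) -> 1
Full result column, 4 rows per line (P1,P2 fixed per line; P3,P4 runs 00..11 left to right):
  rows 0-3 [P1,P2=00]: 1111  = hex F
  rows 4-7 [P1,P2=01]: 0011  = hex 3
  rows 8-11 [P1,P2=10]: 1111  = hex F
  rows 12-15 [P1,P2=11]: 1111  = hex F
Output column (row 0 .. row 15) = 1111001111111111
Output column grouped in 4s = 1111 0011 1111 1111 = 0xF3FF
Convert to decimal digit by digit (value = value*16 + digit):
  F -> 15
  15*16 + 3 = 243
  243*16 + 15 (F) = 3903
  3903*16 + 15 (F) = 62463
Decimal = 62463

62463


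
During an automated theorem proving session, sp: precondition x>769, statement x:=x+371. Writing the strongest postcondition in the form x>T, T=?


Formula: sp(P, x:=E) = exists old_x. (x = E[old_x/x]) AND P[old_x/x] (old_x is the value of x before the assignment; eliminate old_x by solving x = E[old_x/x] for old_x)
Step 1: Precondition P: x>769, i.e. old_x > 769
Step 2: Assignment gives x = old_x + 371, so old_x = x - 371
Step 3: Substitute into P: x - 371 > 769
Step 4: Simplify: x > 769+371 = 1140

1140


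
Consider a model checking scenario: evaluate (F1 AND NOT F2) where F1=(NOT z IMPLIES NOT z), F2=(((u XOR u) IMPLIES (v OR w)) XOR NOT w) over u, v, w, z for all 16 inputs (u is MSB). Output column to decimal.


F1 = (NOT z IMPLIES NOT z)
F2 = (((u XOR u) IMPLIES (v OR w)) XOR NOT w)
Counterexample to F1=>F2 is where F1=1 and F2=0.
Evaluate each row (bits = u,v,w,z, MSB first):
  row 0 [0000]: F1=1 F2=0 -> F1&~F2 -> 1
  row 1 [0001]: F1=1 F2=0 -> F1&~F2 -> 1
  row 2 [0010]: F1=1 F2=1 -> F1&~F2 -> 0
  row 3 [0011]: F1=1 F2=1 -> F1&~F2 -> 0
  row 4 [0100]: F1=1 F2=0 -> F1&~F2 -> 1
  row 5 [0101]: F1=1 F2=0 -> F1&~F2 -> 1
  row 6 [0110]: F1=1 F2=1 -> F1&~F2 -> 0
  row 7 [0111]: F1=1 F2=1 -> F1&~F2 -> 0
  row 8 [1000]: F1=1 F2=0 -> F1&~F2 -> 1
  row 9 [1001]: F1=1 F2=0 -> F1&~F2 -> 1
  row 10 [1010]: F1=1 F2=1 -> F1&~F2 -> 0
  row 11 [1011]: F1=1 F2=1 -> F1&~F2 -> 0
  row 12 [1100]: F1=1 F2=0 -> F1&~F2 -> 1
  row 13 [1101]: F1=1 F2=0 -> F1&~F2 -> 1
  row 14 [1110]: F1=1 F2=1 -> F1&~F2 -> 0
  row 15 [1111]: F1=1 F2=1 -> F1&~F2 -> 0
Full result column, 4 rows per line (u,v fixed per line; w,z runs 00..11 left to right):
  rows 0-3 [u,v=00]: 1100  = hex C
  rows 4-7 [u,v=01]: 1100  = hex C
  rows 8-11 [u,v=10]: 1100  = hex C
  rows 12-15 [u,v=11]: 1100  = hex C
Counterexample vector (row 0 .. row 15) = 1100110011001100
Output column grouped in 4s = 1100 1100 1100 1100 = 0xCCCC
Convert to decimal digit by digit (value = value*16 + digit):
  C -> 12
  12*16 + 12 (C) = 204
  204*16 + 12 (C) = 3276
  3276*16 + 12 (C) = 52428
Decimal = 52428

52428


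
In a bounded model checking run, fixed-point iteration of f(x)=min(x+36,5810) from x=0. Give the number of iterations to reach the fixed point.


Step 1: x=0, cap=5810, increment=36
Step 2: x grows by 36 each step until capped at 5810; fixed point is x=5810
Step 3: iterations = ceil(5810/36) = 162

162


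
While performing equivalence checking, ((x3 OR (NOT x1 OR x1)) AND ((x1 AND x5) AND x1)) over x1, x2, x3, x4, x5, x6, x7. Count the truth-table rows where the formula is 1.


Formula: ((x3 OR (NOT x1 OR x1)) AND ((x1 AND x5) AND x1)) over 7 vars (128 rows)
Evaluate each row (x1, x2, x3, x4, x5, x6, x7 as bits, MSB first):
  row 0 [0000000]: ((0 OR (NOT 0 OR 0)) AND ((0 AND 0) AND 0)) -> 0
  row 1 [0000001]: ((0 OR (NOT 0 OR 0)) AND ((0 AND 0) AND 0)) -> 0
  row 2 [0000010]: ((0 OR (NOT 0 OR 0)) AND ((0 AND 0) AND 0)) -> 0
  row 3 [0000011]: ((0 OR (NOT 0 OR 0)) AND ((0 AND 0) AND 0)) -> 0
  row 4 [0000100]: ((0 OR (NOT 0 OR 0)) AND ((0 AND 1) AND 0)) -> 0
  (every remaining row is evaluated the same way; all 128 results are listed next)
Full result column, 8 rows per line (x1,x2,x3,x4 fixed per line; x5,x6,x7 runs 000..111 left to right):
  rows 0-7 [x1,x2,x3,x4=0000]: 00000000  (ones: 0)
  rows 8-15 [x1,x2,x3,x4=0001]: 00000000  (ones: 0)
  rows 16-23 [x1,x2,x3,x4=0010]: 00000000  (ones: 0)
  rows 24-31 [x1,x2,x3,x4=0011]: 00000000  (ones: 0)
  rows 32-39 [x1,x2,x3,x4=0100]: 00000000  (ones: 0)
  rows 40-47 [x1,x2,x3,x4=0101]: 00000000  (ones: 0)
  rows 48-55 [x1,x2,x3,x4=0110]: 00000000  (ones: 0)
  rows 56-63 [x1,x2,x3,x4=0111]: 00000000  (ones: 0)
  rows 64-71 [x1,x2,x3,x4=1000]: 00001111  (ones: 4)
  rows 72-79 [x1,x2,x3,x4=1001]: 00001111  (ones: 4)
  rows 80-87 [x1,x2,x3,x4=1010]: 00001111  (ones: 4)
  rows 88-95 [x1,x2,x3,x4=1011]: 00001111  (ones: 4)
  rows 96-103 [x1,x2,x3,x4=1100]: 00001111  (ones: 4)
  rows 104-111 [x1,x2,x3,x4=1101]: 00001111  (ones: 4)
  rows 112-119 [x1,x2,x3,x4=1110]: 00001111  (ones: 4)
  rows 120-127 [x1,x2,x3,x4=1111]: 00001111  (ones: 4)
Count of 1-rows = 0+0+0+0+0+0+0+0+4+4+4+4+4+4+4+4 = 32

32


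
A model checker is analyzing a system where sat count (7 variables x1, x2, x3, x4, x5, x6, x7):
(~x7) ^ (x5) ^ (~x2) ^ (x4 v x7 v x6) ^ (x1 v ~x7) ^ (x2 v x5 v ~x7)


CNF with 6 clauses over 7 vars (128 assignments).
An assignment satisfies CNF iff every clause has >=1 true literal.
Check each row (bits = x1,x2,x3,x4,x5,x6,x7; clause T/F shown):
  row 0 [0000000]: clauses=TFTFTT -> 0
  row 1 [0000001]: clauses=FFTTFF -> 0
  row 2 [0000010]: clauses=TFTTTT -> 0
  row 3 [0000011]: clauses=FFTTFF -> 0
  row 4 [0000100]: clauses=TTTFTT -> 0
  (every remaining row is evaluated the same way; all 128 results are listed next)
Full result column, 8 rows per line (x1,x2,x3,x4 fixed per line; x5,x6,x7 runs 000..111 left to right):
  rows 0-7 [x1,x2,x3,x4=0000]: 00000010  (ones: 1)
  rows 8-15 [x1,x2,x3,x4=0001]: 00001010  (ones: 2)
  rows 16-23 [x1,x2,x3,x4=0010]: 00000010  (ones: 1)
  rows 24-31 [x1,x2,x3,x4=0011]: 00001010  (ones: 2)
  rows 32-39 [x1,x2,x3,x4=0100]: 00000000  (ones: 0)
  rows 40-47 [x1,x2,x3,x4=0101]: 00000000  (ones: 0)
  rows 48-55 [x1,x2,x3,x4=0110]: 00000000  (ones: 0)
  rows 56-63 [x1,x2,x3,x4=0111]: 00000000  (ones: 0)
  rows 64-71 [x1,x2,x3,x4=1000]: 00000010  (ones: 1)
  rows 72-79 [x1,x2,x3,x4=1001]: 00001010  (ones: 2)
  rows 80-87 [x1,x2,x3,x4=1010]: 00000010  (ones: 1)
  rows 88-95 [x1,x2,x3,x4=1011]: 00001010  (ones: 2)
  rows 96-103 [x1,x2,x3,x4=1100]: 00000000  (ones: 0)
  rows 104-111 [x1,x2,x3,x4=1101]: 00000000  (ones: 0)
  rows 112-119 [x1,x2,x3,x4=1110]: 00000000  (ones: 0)
  rows 120-127 [x1,x2,x3,x4=1111]: 00000000  (ones: 0)
Satisfying assignments = 1+2+1+2+0+0+0+0+1+2+1+2+0+0+0+0 = 12

12


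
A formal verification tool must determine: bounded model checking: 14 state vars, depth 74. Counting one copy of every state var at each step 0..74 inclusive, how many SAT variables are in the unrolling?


BMC unrolls to depth k, creating one copy of each state var for steps 0..k.
Step count = 74 + 1 = 75 (steps 0 through 74)
Vars per step = 14
Total = 14 * 75 = 1050

1050


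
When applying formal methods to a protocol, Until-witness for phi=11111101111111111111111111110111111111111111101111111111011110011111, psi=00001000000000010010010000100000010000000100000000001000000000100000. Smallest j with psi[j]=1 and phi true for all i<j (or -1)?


(phi U psi) at 0: need smallest j with psi[j]=1 and phi[i]=1 for all i in [0,j).
Scan from step 0:
  step 0: phi=1, psi=0 -> continue
  step 1: phi=1, psi=0 -> continue
  step 2: phi=1, psi=0 -> continue
  step 3: phi=1, psi=0 -> continue
  step 4: psi=1 and phi held for [0,4) -> witness found
Witness step = 4

4


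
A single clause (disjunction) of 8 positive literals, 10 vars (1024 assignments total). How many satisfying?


Step 1: Total=2^10=1024
Step 2: Unsat when all 8 false: 2^2=4
Step 3: Sat=1024-4=1020

1020


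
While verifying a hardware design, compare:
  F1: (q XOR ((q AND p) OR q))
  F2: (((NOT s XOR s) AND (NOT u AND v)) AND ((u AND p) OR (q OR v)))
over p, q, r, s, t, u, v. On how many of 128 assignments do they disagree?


F1 = (q XOR ((q AND p) OR q))
F2 = (((NOT s XOR s) AND (NOT u AND v)) AND ((u AND p) OR (q OR v)))
Evaluate both on each of 128 rows (bits = p,q,r,s,t,u,v):
  row 0 [0000000]: F1=0 F2=0 -> 0
  row 1 [0000001]: F1=0 F2=1 (differ) -> 1
  row 2 [0000010]: F1=0 F2=0 -> 0
  row 3 [0000011]: F1=0 F2=0 -> 0
  row 4 [0000100]: F1=0 F2=0 -> 0
  (every remaining row is evaluated the same way; all 128 results are listed next)
Full result column, 8 rows per line (p,q,r,s fixed per line; t,u,v runs 000..111 left to right):
  rows 0-7 [p,q,r,s=0000]: 01000100  (ones: 2)
  rows 8-15 [p,q,r,s=0001]: 01000100  (ones: 2)
  rows 16-23 [p,q,r,s=0010]: 01000100  (ones: 2)
  rows 24-31 [p,q,r,s=0011]: 01000100  (ones: 2)
  rows 32-39 [p,q,r,s=0100]: 01000100  (ones: 2)
  rows 40-47 [p,q,r,s=0101]: 01000100  (ones: 2)
  rows 48-55 [p,q,r,s=0110]: 01000100  (ones: 2)
  rows 56-63 [p,q,r,s=0111]: 01000100  (ones: 2)
  rows 64-71 [p,q,r,s=1000]: 01000100  (ones: 2)
  rows 72-79 [p,q,r,s=1001]: 01000100  (ones: 2)
  rows 80-87 [p,q,r,s=1010]: 01000100  (ones: 2)
  rows 88-95 [p,q,r,s=1011]: 01000100  (ones: 2)
  rows 96-103 [p,q,r,s=1100]: 01000100  (ones: 2)
  rows 104-111 [p,q,r,s=1101]: 01000100  (ones: 2)
  rows 112-119 [p,q,r,s=1110]: 01000100  (ones: 2)
  rows 120-127 [p,q,r,s=1111]: 01000100  (ones: 2)
Disagreements = 2+2+2+2+2+2+2+2+2+2+2+2+2+2+2+2 = 32

32


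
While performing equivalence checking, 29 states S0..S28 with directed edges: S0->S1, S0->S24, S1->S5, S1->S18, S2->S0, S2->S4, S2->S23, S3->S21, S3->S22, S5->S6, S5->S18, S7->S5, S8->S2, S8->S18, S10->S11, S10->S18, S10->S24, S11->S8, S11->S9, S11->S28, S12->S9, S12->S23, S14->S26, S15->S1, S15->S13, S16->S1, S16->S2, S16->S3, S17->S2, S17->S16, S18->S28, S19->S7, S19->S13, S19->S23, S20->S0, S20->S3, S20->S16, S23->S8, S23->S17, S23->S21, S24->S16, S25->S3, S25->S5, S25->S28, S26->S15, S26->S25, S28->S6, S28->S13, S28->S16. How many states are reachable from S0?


BFS from S0:
  layer 0: {S0}
  layer 1: {S1, S24}
  layer 2: {S5, S16, S18}
  layer 3: {S2, S3, S6, S28}
  layer 4: {S4, S13, S21, S22, S23}
  layer 5: {S8, S17}
Reachable set: {S0, S1, S2, S3, S4, S5, S6, S8, S13, S16, S17, S18, S21, S22, S23, S24, S28}
Count = 17

17


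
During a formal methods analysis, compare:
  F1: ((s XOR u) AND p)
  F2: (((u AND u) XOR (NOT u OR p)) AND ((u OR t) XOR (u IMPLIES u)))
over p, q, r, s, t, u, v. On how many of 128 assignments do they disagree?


F1 = ((s XOR u) AND p)
F2 = (((u AND u) XOR (NOT u OR p)) AND ((u OR t) XOR (u IMPLIES u)))
Evaluate both on each of 128 rows (bits = p,q,r,s,t,u,v):
  row 0 [0000000]: F1=0 F2=1 (differ) -> 1
  row 1 [0000001]: F1=0 F2=1 (differ) -> 1
  row 2 [0000010]: F1=0 F2=0 -> 0
  row 3 [0000011]: F1=0 F2=0 -> 0
  row 4 [0000100]: F1=0 F2=0 -> 0
  (every remaining row is evaluated the same way; all 128 results are listed next)
Full result column, 8 rows per line (p,q,r,s fixed per line; t,u,v runs 000..111 left to right):
  rows 0-7 [p,q,r,s=0000]: 11000000  (ones: 2)
  rows 8-15 [p,q,r,s=0001]: 11000000  (ones: 2)
  rows 16-23 [p,q,r,s=0010]: 11000000  (ones: 2)
  rows 24-31 [p,q,r,s=0011]: 11000000  (ones: 2)
  rows 32-39 [p,q,r,s=0100]: 11000000  (ones: 2)
  rows 40-47 [p,q,r,s=0101]: 11000000  (ones: 2)
  rows 48-55 [p,q,r,s=0110]: 11000000  (ones: 2)
  rows 56-63 [p,q,r,s=0111]: 11000000  (ones: 2)
  rows 64-71 [p,q,r,s=1000]: 11110011  (ones: 6)
  rows 72-79 [p,q,r,s=1001]: 00001100  (ones: 2)
  rows 80-87 [p,q,r,s=1010]: 11110011  (ones: 6)
  rows 88-95 [p,q,r,s=1011]: 00001100  (ones: 2)
  rows 96-103 [p,q,r,s=1100]: 11110011  (ones: 6)
  rows 104-111 [p,q,r,s=1101]: 00001100  (ones: 2)
  rows 112-119 [p,q,r,s=1110]: 11110011  (ones: 6)
  rows 120-127 [p,q,r,s=1111]: 00001100  (ones: 2)
Disagreements = 2+2+2+2+2+2+2+2+6+2+6+2+6+2+6+2 = 48

48


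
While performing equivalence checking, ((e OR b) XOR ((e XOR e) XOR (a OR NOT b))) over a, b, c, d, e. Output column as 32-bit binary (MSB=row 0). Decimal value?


Formula: ((e OR b) XOR ((e XOR e) XOR (a OR NOT b))) over a, b, c, d, e (32 rows)
Evaluate each row (bits = a,b,c,d,e, MSB first):
  row 0 [00000]: ((0 OR 0) XOR ((0 XOR 0) XOR (0 OR NOT 0))) -> 1
  row 1 [00001]: ((1 OR 0) XOR ((1 XOR 1) XOR (0 OR NOT 0))) -> 0
  row 2 [00010]: ((0 OR 0) XOR ((0 XOR 0) XOR (0 OR NOT 0))) -> 1
  row 3 [00011]: ((1 OR 0) XOR ((1 XOR 1) XOR (0 OR NOT 0))) -> 0
  row 4 [00100]: ((0 OR 0) XOR ((0 XOR 0) XOR (0 OR NOT 0))) -> 1
  row 5 [00101]: ((1 OR 0) XOR ((1 XOR 1) XOR (0 OR NOT 0))) -> 0
  row 6 [00110]: ((0 OR 0) XOR ((0 XOR 0) XOR (0 OR NOT 0))) -> 1
  row 7 [00111]: ((1 OR 0) XOR ((1 XOR 1) XOR (0 OR NOT 0))) -> 0
  row 8 [01000]: ((0 OR 1) XOR ((0 XOR 0) XOR (0 OR NOT 1))) -> 1
  row 9 [01001]: ((1 OR 1) XOR ((1 XOR 1) XOR (0 OR NOT 1))) -> 1
  row 10 [01010]: ((0 OR 1) XOR ((0 XOR 0) XOR (0 OR NOT 1))) -> 1
  row 11 [01011]: ((1 OR 1) XOR ((1 XOR 1) XOR (0 OR NOT 1))) -> 1
  row 12 [01100]: ((0 OR 1) XOR ((0 XOR 0) XOR (0 OR NOT 1))) -> 1
  row 13 [01101]: ((1 OR 1) XOR ((1 XOR 1) XOR (0 OR NOT 1))) -> 1
  row 14 [01110]: ((0 OR 1) XOR ((0 XOR 0) XOR (0 OR NOT 1))) -> 1
  row 15 [01111]: ((1 OR 1) XOR ((1 XOR 1) XOR (0 OR NOT 1))) -> 1
  row 16 [10000]: ((0 OR 0) XOR ((0 XOR 0) XOR (1 OR NOT 0))) -> 1
  row 17 [10001]: ((1 OR 0) XOR ((1 XOR 1) XOR (1 OR NOT 0))) -> 0
  row 18 [10010]: ((0 OR 0) XOR ((0 XOR 0) XOR (1 OR NOT 0))) -> 1
  row 19 [10011]: ((1 OR 0) XOR ((1 XOR 1) XOR (1 OR NOT 0))) -> 0
  row 20 [10100]: ((0 OR 0) XOR ((0 XOR 0) XOR (1 OR NOT 0))) -> 1
  row 21 [10101]: ((1 OR 0) XOR ((1 XOR 1) XOR (1 OR NOT 0))) -> 0
  row 22 [10110]: ((0 OR 0) XOR ((0 XOR 0) XOR (1 OR NOT 0))) -> 1
  row 23 [10111]: ((1 OR 0) XOR ((1 XOR 1) XOR (1 OR NOT 0))) -> 0
  row 24 [11000]: ((0 OR 1) XOR ((0 XOR 0) XOR (1 OR NOT 1))) -> 0
  row 25 [11001]: ((1 OR 1) XOR ((1 XOR 1) XOR (1 OR NOT 1))) -> 0
  row 26 [11010]: ((0 OR 1) XOR ((0 XOR 0) XOR (1 OR NOT 1))) -> 0
  row 27 [11011]: ((1 OR 1) XOR ((1 XOR 1) XOR (1 OR NOT 1))) -> 0
  row 28 [11100]: ((0 OR 1) XOR ((0 XOR 0) XOR (1 OR NOT 1))) -> 0
  row 29 [11101]: ((1 OR 1) XOR ((1 XOR 1) XOR (1 OR NOT 1))) -> 0
  row 30 [11110]: ((0 OR 1) XOR ((0 XOR 0) XOR (1 OR NOT 1))) -> 0
  row 31 [11111]: ((1 OR 1) XOR ((1 XOR 1) XOR (1 OR NOT 1))) -> 0
Full result column, 4 rows per line (a,b,c fixed per line; d,e runs 00..11 left to right):
  rows 0-3 [a,b,c=000]: 1010  = hex A
  rows 4-7 [a,b,c=001]: 1010  = hex A
  rows 8-11 [a,b,c=010]: 1111  = hex F
  rows 12-15 [a,b,c=011]: 1111  = hex F
  rows 16-19 [a,b,c=100]: 1010  = hex A
  rows 20-23 [a,b,c=101]: 1010  = hex A
  rows 24-27 [a,b,c=110]: 0000  = hex 0
  rows 28-31 [a,b,c=111]: 0000  = hex 0
Output column (row 0 .. row 31) = 10101010111111111010101000000000
Output column grouped in 4s = 1010 1010 1111 1111 1010 1010 0000 0000 = 0xAAFFAA00
Convert to decimal digit by digit (value = value*16 + digit):
  A -> 10
  10*16 + 10 (A) = 170
  170*16 + 15 (F) = 2735
  2735*16 + 15 (F) = 43775
  43775*16 + 10 (A) = 700410
  700410*16 + 10 (A) = 11206570
  11206570*16 + 0 = 179305120
  179305120*16 + 0 = 2868881920
Decimal = 2868881920

2868881920


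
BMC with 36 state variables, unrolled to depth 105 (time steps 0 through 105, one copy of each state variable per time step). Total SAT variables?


BMC unrolls to depth k, creating one copy of each state var for steps 0..k.
Step count = 105 + 1 = 106 (steps 0 through 105)
Vars per step = 36
Total = 36 * 106 = 3816

3816


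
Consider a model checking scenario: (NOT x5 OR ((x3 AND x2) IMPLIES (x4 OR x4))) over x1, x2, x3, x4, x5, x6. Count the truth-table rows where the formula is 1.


Formula: (NOT x5 OR ((x3 AND x2) IMPLIES (x4 OR x4))) over 6 vars (64 rows)
Evaluate each row (x1, x2, x3, x4, x5, x6 as bits, MSB first):
  row 0 [000000]: (NOT 0 OR ((0 AND 0) IMPLIES (0 OR 0))) -> 1
  row 1 [000001]: (NOT 0 OR ((0 AND 0) IMPLIES (0 OR 0))) -> 1
  row 2 [000010]: (NOT 1 OR ((0 AND 0) IMPLIES (0 OR 0))) -> 1
  row 3 [000011]: (NOT 1 OR ((0 AND 0) IMPLIES (0 OR 0))) -> 1
  row 4 [000100]: (NOT 0 OR ((0 AND 0) IMPLIES (1 OR 1))) -> 1
  (every remaining row is evaluated the same way; all 64 results are listed next)
Full result column, 8 rows per line (x1,x2,x3 fixed per line; x4,x5,x6 runs 000..111 left to right):
  rows 0-7 [x1,x2,x3=000]: 11111111  (ones: 8)
  rows 8-15 [x1,x2,x3=001]: 11111111  (ones: 8)
  rows 16-23 [x1,x2,x3=010]: 11111111  (ones: 8)
  rows 24-31 [x1,x2,x3=011]: 11001111  (ones: 6)
  rows 32-39 [x1,x2,x3=100]: 11111111  (ones: 8)
  rows 40-47 [x1,x2,x3=101]: 11111111  (ones: 8)
  rows 48-55 [x1,x2,x3=110]: 11111111  (ones: 8)
  rows 56-63 [x1,x2,x3=111]: 11001111  (ones: 6)
Count of 1-rows = 8+8+8+6+8+8+8+6 = 60

60


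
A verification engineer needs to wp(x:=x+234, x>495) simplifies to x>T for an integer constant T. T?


Formula: wp(x:=E, P) = P[E/x] (substitute E for x in postcondition)
Step 1: Postcondition: x>495
Step 2: Substitute x+234 for x: x+234>495
Step 3: Solve for x: x > 495-234 = 261

261


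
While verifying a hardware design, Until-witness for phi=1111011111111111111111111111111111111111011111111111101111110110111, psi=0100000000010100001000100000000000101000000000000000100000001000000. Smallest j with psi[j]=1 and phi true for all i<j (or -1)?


(phi U psi) at 0: need smallest j with psi[j]=1 and phi[i]=1 for all i in [0,j).
Scan from step 0:
  step 0: phi=1, psi=0 -> continue
  step 1: psi=1 and phi held for [0,1) -> witness found
Witness step = 1

1


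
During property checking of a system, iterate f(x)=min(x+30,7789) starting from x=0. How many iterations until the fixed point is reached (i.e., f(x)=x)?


Step 1: x=0, cap=7789, increment=30
Step 2: x grows by 30 each step until capped at 7789; fixed point is x=7789
Step 3: iterations = ceil(7789/30) = 260

260


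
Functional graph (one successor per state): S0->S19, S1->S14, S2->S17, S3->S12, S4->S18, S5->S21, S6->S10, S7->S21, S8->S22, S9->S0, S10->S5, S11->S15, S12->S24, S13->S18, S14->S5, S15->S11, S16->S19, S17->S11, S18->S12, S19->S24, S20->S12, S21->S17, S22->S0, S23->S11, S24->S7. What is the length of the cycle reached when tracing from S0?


Trace from S0 until a state repeats:
  S0 -> S19 -> S24 -> S7 -> S21 -> S17 -> S11 -> S15 -> S11
S11 first seen at step 6, revisited at step 8.
Cycle length = 8 - 6 = 2

2


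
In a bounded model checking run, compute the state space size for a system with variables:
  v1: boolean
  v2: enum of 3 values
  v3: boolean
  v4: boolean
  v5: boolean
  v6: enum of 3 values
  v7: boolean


State space = product of domain sizes of all variables.
Domain sizes:
  v1 (boolean): 2
  v2 (enum of 3 values): 3
  v3 (boolean): 2
  v4 (boolean): 2
  v5 (boolean): 2
  v6 (enum of 3 values): 3
  v7 (boolean): 2
Product = 2 * 3 * 2 * 2 * 2 * 3 * 2 = 288

288


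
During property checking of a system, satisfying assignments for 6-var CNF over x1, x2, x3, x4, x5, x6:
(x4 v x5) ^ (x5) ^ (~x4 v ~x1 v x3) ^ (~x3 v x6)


CNF with 4 clauses over 6 vars (64 assignments).
An assignment satisfies CNF iff every clause has >=1 true literal.
Check each row (bits = x1,x2,x3,x4,x5,x6; clause T/F shown):
  row 0 [000000]: clauses=FFTT -> 0
  row 1 [000001]: clauses=FFTT -> 0
  row 2 [000010]: clauses=TTTT -> 1
  row 3 [000011]: clauses=TTTT -> 1
  row 4 [000100]: clauses=TFTT -> 0
  (every remaining row is evaluated the same way; all 64 results are listed next)
Full result column, 8 rows per line (x1,x2,x3 fixed per line; x4,x5,x6 runs 000..111 left to right):
  rows 0-7 [x1,x2,x3=000]: 00110011  (ones: 4)
  rows 8-15 [x1,x2,x3=001]: 00010001  (ones: 2)
  rows 16-23 [x1,x2,x3=010]: 00110011  (ones: 4)
  rows 24-31 [x1,x2,x3=011]: 00010001  (ones: 2)
  rows 32-39 [x1,x2,x3=100]: 00110000  (ones: 2)
  rows 40-47 [x1,x2,x3=101]: 00010001  (ones: 2)
  rows 48-55 [x1,x2,x3=110]: 00110000  (ones: 2)
  rows 56-63 [x1,x2,x3=111]: 00010001  (ones: 2)
Satisfying assignments = 4+2+4+2+2+2+2+2 = 20

20


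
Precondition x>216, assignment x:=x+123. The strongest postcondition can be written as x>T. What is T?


Formula: sp(P, x:=E) = exists old_x. (x = E[old_x/x]) AND P[old_x/x] (old_x is the value of x before the assignment; eliminate old_x by solving x = E[old_x/x] for old_x)
Step 1: Precondition P: x>216, i.e. old_x > 216
Step 2: Assignment gives x = old_x + 123, so old_x = x - 123
Step 3: Substitute into P: x - 123 > 216
Step 4: Simplify: x > 216+123 = 339

339


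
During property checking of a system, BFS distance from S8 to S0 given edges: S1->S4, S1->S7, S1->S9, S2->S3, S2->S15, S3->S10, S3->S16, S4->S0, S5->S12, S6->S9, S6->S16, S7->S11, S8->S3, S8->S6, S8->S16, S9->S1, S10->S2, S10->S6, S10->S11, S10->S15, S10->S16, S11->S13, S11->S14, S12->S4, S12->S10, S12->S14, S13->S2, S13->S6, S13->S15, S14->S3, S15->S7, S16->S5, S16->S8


BFS layer-by-layer from S8:
  dist 0: {S8}
  dist 1: {S3, S6, S16}
  dist 2: {S5, S9, S10}
  dist 3: {S1, S2, S11, S12, S15}
  dist 4: {S4, S7, S13, S14}
  dist 5: {S0}
  -> S0 reached at distance 5
Shortest path length = 5

5


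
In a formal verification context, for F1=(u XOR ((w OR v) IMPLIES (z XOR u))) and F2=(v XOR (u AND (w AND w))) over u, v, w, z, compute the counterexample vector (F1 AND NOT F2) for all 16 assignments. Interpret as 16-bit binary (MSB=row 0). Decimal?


F1 = (u XOR ((w OR v) IMPLIES (z XOR u)))
F2 = (v XOR (u AND (w AND w)))
Counterexample to F1=>F2 is where F1=1 and F2=0.
Evaluate each row (bits = u,v,w,z, MSB first):
  row 0 [0000]: F1=1 F2=0 -> F1&~F2 -> 1
  row 1 [0001]: F1=1 F2=0 -> F1&~F2 -> 1
  row 2 [0010]: F1=0 F2=0 -> F1&~F2 -> 0
  row 3 [0011]: F1=1 F2=0 -> F1&~F2 -> 1
  row 4 [0100]: F1=0 F2=1 -> F1&~F2 -> 0
  row 5 [0101]: F1=1 F2=1 -> F1&~F2 -> 0
  row 6 [0110]: F1=0 F2=1 -> F1&~F2 -> 0
  row 7 [0111]: F1=1 F2=1 -> F1&~F2 -> 0
  row 8 [1000]: F1=0 F2=0 -> F1&~F2 -> 0
  row 9 [1001]: F1=0 F2=0 -> F1&~F2 -> 0
  row 10 [1010]: F1=0 F2=1 -> F1&~F2 -> 0
  row 11 [1011]: F1=1 F2=1 -> F1&~F2 -> 0
  row 12 [1100]: F1=0 F2=1 -> F1&~F2 -> 0
  row 13 [1101]: F1=1 F2=1 -> F1&~F2 -> 0
  row 14 [1110]: F1=0 F2=0 -> F1&~F2 -> 0
  row 15 [1111]: F1=1 F2=0 -> F1&~F2 -> 1
Full result column, 4 rows per line (u,v fixed per line; w,z runs 00..11 left to right):
  rows 0-3 [u,v=00]: 1101  = hex D
  rows 4-7 [u,v=01]: 0000  = hex 0
  rows 8-11 [u,v=10]: 0000  = hex 0
  rows 12-15 [u,v=11]: 0001  = hex 1
Counterexample vector (row 0 .. row 15) = 1101000000000001
Output column grouped in 4s = 1101 0000 0000 0001 = 0xD001
Convert to decimal digit by digit (value = value*16 + digit):
  D -> 13
  13*16 + 0 = 208
  208*16 + 0 = 3328
  3328*16 + 1 = 53249
Decimal = 53249

53249


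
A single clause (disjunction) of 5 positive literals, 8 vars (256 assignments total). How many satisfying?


Step 1: Total=2^8=256
Step 2: Unsat when all 5 false: 2^3=8
Step 3: Sat=256-8=248

248


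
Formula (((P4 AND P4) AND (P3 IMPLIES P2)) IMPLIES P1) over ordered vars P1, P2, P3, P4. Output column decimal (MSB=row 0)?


Formula: (((P4 AND P4) AND (P3 IMPLIES P2)) IMPLIES P1) over P1, P2, P3, P4 (16 rows)
Evaluate each row (bits = P1,P2,P3,P4, MSB first):
  row 0 [0000]: (((0 AND 0) AND (0 IMPLIES 0)) IMPLIES 0) -> 1
  row 1 [0001]: (((1 AND 1) AND (0 IMPLIES 0)) IMPLIES 0) -> 0
  row 2 [0010]: (((0 AND 0) AND (1 IMPLIES 0)) IMPLIES 0) -> 1
  row 3 [0011]: (((1 AND 1) AND (1 IMPLIES 0)) IMPLIES 0) -> 1
  row 4 [0100]: (((0 AND 0) AND (0 IMPLIES 1)) IMPLIES 0) -> 1
  row 5 [0101]: (((1 AND 1) AND (0 IMPLIES 1)) IMPLIES 0) -> 0
  row 6 [0110]: (((0 AND 0) AND (1 IMPLIES 1)) IMPLIES 0) -> 1
  row 7 [0111]: (((1 AND 1) AND (1 IMPLIES 1)) IMPLIES 0) -> 0
  row 8 [1000]: (((0 AND 0) AND (0 IMPLIES 0)) IMPLIES 1) -> 1
  row 9 [1001]: (((1 AND 1) AND (0 IMPLIES 0)) IMPLIES 1) -> 1
  row 10 [1010]: (((0 AND 0) AND (1 IMPLIES 0)) IMPLIES 1) -> 1
  row 11 [1011]: (((1 AND 1) AND (1 IMPLIES 0)) IMPLIES 1) -> 1
  row 12 [1100]: (((0 AND 0) AND (0 IMPLIES 1)) IMPLIES 1) -> 1
  row 13 [1101]: (((1 AND 1) AND (0 IMPLIES 1)) IMPLIES 1) -> 1
  row 14 [1110]: (((0 AND 0) AND (1 IMPLIES 1)) IMPLIES 1) -> 1
  row 15 [1111]: (((1 AND 1) AND (1 IMPLIES 1)) IMPLIES 1) -> 1
Full result column, 4 rows per line (P1,P2 fixed per line; P3,P4 runs 00..11 left to right):
  rows 0-3 [P1,P2=00]: 1011  = hex B
  rows 4-7 [P1,P2=01]: 1010  = hex A
  rows 8-11 [P1,P2=10]: 1111  = hex F
  rows 12-15 [P1,P2=11]: 1111  = hex F
Output column (row 0 .. row 15) = 1011101011111111
Output column grouped in 4s = 1011 1010 1111 1111 = 0xBAFF
Convert to decimal digit by digit (value = value*16 + digit):
  B -> 11
  11*16 + 10 (A) = 186
  186*16 + 15 (F) = 2991
  2991*16 + 15 (F) = 47871
Decimal = 47871

47871


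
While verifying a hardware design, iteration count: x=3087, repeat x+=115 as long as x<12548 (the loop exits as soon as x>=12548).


Step 1: x goes from 3087 toward 12548 by 115; the body runs while x<12548, so iterations = ceil((bound-start)/step)
Step 2: Distance=9461
Step 3: ceil(9461/115)=83

83


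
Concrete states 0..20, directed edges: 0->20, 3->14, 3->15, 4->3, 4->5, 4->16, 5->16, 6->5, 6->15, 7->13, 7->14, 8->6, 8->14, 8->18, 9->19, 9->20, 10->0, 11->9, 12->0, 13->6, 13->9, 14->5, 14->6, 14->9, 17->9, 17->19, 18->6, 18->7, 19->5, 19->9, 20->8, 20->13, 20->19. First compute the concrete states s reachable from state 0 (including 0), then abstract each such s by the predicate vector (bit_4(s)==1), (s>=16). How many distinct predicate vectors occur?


BFS from 0:
Concrete reachable: {0, 5, 6, 7, 8, 9, 13, 14, 15, 16, 18, 19, 20}
Abstract via predicates (bit_4(s)==1), (s>=16):
  (0,0) <- {0, 5, 6, 7, 8, 9, 13, 14, 15}
  (1,1) <- {16, 18, 19, 20}
Distinct abstract states = 2

2


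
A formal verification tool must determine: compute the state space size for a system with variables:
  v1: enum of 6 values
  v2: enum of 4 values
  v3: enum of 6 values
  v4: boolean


State space = product of domain sizes of all variables.
Domain sizes:
  v1 (enum of 6 values): 6
  v2 (enum of 4 values): 4
  v3 (enum of 6 values): 6
  v4 (boolean): 2
Product = 6 * 4 * 6 * 2 = 288

288


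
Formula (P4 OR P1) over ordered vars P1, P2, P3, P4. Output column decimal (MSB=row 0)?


Formula: (P4 OR P1) over P1, P2, P3, P4 (16 rows)
Evaluate each row (bits = P1,P2,P3,P4, MSB first):
  row 0 [0000]: (0 OR 0) -> 0
  row 1 [0001]: (1 OR 0) -> 1
  row 2 [0010]: (0 OR 0) -> 0
  row 3 [0011]: (1 OR 0) -> 1
  row 4 [0100]: (0 OR 0) -> 0
  row 5 [0101]: (1 OR 0) -> 1
  row 6 [0110]: (0 OR 0) -> 0
  row 7 [0111]: (1 OR 0) -> 1
  row 8 [1000]: (0 OR 1) -> 1
  row 9 [1001]: (1 OR 1) -> 1
  row 10 [1010]: (0 OR 1) -> 1
  row 11 [1011]: (1 OR 1) -> 1
  row 12 [1100]: (0 OR 1) -> 1
  row 13 [1101]: (1 OR 1) -> 1
  row 14 [1110]: (0 OR 1) -> 1
  row 15 [1111]: (1 OR 1) -> 1
Full result column, 4 rows per line (P1,P2 fixed per line; P3,P4 runs 00..11 left to right):
  rows 0-3 [P1,P2=00]: 0101  = hex 5
  rows 4-7 [P1,P2=01]: 0101  = hex 5
  rows 8-11 [P1,P2=10]: 1111  = hex F
  rows 12-15 [P1,P2=11]: 1111  = hex F
Output column (row 0 .. row 15) = 0101010111111111
Output column grouped in 4s = 0101 0101 1111 1111 = 0x55FF
Convert to decimal digit by digit (value = value*16 + digit):
  5 -> 5
  5*16 + 5 = 85
  85*16 + 15 (F) = 1375
  1375*16 + 15 (F) = 22015
Decimal = 22015

22015


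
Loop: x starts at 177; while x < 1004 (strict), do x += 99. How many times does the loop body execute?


Step 1: x goes from 177 toward 1004 by 99; the body runs while x<1004, so iterations = ceil((bound-start)/step)
Step 2: Distance=827
Step 3: ceil(827/99)=9

9


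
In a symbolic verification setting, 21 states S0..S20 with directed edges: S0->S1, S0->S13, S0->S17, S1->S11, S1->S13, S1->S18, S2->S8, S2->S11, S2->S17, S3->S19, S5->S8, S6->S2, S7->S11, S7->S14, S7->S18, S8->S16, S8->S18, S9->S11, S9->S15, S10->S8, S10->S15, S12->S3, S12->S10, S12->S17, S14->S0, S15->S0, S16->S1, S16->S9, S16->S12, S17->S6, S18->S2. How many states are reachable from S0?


BFS from S0:
  layer 0: {S0}
  layer 1: {S1, S13, S17}
  layer 2: {S6, S11, S18}
  layer 3: {S2}
  layer 4: {S8}
  layer 5: {S16}
  layer 6: {S9, S12}
  layer 7: {S3, S10, S15}
  layer 8: {S19}
Reachable set: {S0, S1, S2, S3, S6, S8, S9, S10, S11, S12, S13, S15, S16, S17, S18, S19}
Count = 16

16


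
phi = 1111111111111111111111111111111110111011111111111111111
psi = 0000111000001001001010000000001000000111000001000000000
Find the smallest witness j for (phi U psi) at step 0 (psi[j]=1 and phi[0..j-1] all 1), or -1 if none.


(phi U psi) at 0: need smallest j with psi[j]=1 and phi[i]=1 for all i in [0,j).
Scan from step 0:
  step 0: phi=1, psi=0 -> continue
  step 1: phi=1, psi=0 -> continue
  step 2: phi=1, psi=0 -> continue
  step 3: phi=1, psi=0 -> continue
  step 4: psi=1 and phi held for [0,4) -> witness found
Witness step = 4

4


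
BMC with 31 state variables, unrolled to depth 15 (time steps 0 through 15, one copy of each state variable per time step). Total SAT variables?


BMC unrolls to depth k, creating one copy of each state var for steps 0..k.
Step count = 15 + 1 = 16 (steps 0 through 15)
Vars per step = 31
Total = 31 * 16 = 496

496


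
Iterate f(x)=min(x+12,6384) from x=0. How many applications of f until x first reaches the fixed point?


Step 1: x=0, cap=6384, increment=12
Step 2: x grows by 12 each step until capped at 6384; fixed point is x=6384
Step 3: iterations = ceil(6384/12) = 532

532


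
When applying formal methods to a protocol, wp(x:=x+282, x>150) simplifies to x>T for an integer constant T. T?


Formula: wp(x:=E, P) = P[E/x] (substitute E for x in postcondition)
Step 1: Postcondition: x>150
Step 2: Substitute x+282 for x: x+282>150
Step 3: Solve for x: x > 150-282 = -132

-132


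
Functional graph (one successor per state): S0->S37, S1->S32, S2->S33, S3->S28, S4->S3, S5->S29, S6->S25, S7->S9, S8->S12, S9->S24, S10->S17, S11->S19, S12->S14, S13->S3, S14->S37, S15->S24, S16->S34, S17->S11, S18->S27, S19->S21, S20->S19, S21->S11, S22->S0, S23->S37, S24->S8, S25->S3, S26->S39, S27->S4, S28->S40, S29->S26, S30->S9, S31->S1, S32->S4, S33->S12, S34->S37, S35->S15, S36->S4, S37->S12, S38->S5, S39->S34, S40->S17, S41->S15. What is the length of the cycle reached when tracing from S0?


Trace from S0 until a state repeats:
  S0 -> S37 -> S12 -> S14 -> S37
S37 first seen at step 1, revisited at step 4.
Cycle length = 4 - 1 = 3

3


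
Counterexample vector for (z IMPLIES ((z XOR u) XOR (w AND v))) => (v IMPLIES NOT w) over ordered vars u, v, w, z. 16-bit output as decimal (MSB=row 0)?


F1 = (z IMPLIES ((z XOR u) XOR (w AND v)))
F2 = (v IMPLIES NOT w)
Counterexample to F1=>F2 is where F1=1 and F2=0.
Evaluate each row (bits = u,v,w,z, MSB first):
  row 0 [0000]: F1=1 F2=1 -> F1&~F2 -> 0
  row 1 [0001]: F1=1 F2=1 -> F1&~F2 -> 0
  row 2 [0010]: F1=1 F2=1 -> F1&~F2 -> 0
  row 3 [0011]: F1=1 F2=1 -> F1&~F2 -> 0
  row 4 [0100]: F1=1 F2=1 -> F1&~F2 -> 0
  row 5 [0101]: F1=1 F2=1 -> F1&~F2 -> 0
  row 6 [0110]: F1=1 F2=0 -> F1&~F2 -> 1
  row 7 [0111]: F1=0 F2=0 -> F1&~F2 -> 0
  row 8 [1000]: F1=1 F2=1 -> F1&~F2 -> 0
  row 9 [1001]: F1=0 F2=1 -> F1&~F2 -> 0
  row 10 [1010]: F1=1 F2=1 -> F1&~F2 -> 0
  row 11 [1011]: F1=0 F2=1 -> F1&~F2 -> 0
  row 12 [1100]: F1=1 F2=1 -> F1&~F2 -> 0
  row 13 [1101]: F1=0 F2=1 -> F1&~F2 -> 0
  row 14 [1110]: F1=1 F2=0 -> F1&~F2 -> 1
  row 15 [1111]: F1=1 F2=0 -> F1&~F2 -> 1
Full result column, 4 rows per line (u,v fixed per line; w,z runs 00..11 left to right):
  rows 0-3 [u,v=00]: 0000  = hex 0
  rows 4-7 [u,v=01]: 0010  = hex 2
  rows 8-11 [u,v=10]: 0000  = hex 0
  rows 12-15 [u,v=11]: 0011  = hex 3
Counterexample vector (row 0 .. row 15) = 0000001000000011
Output column grouped in 4s = 0000 0010 0000 0011 = 0x0203
Convert to decimal digit by digit (value = value*16 + digit):
  0 -> 0
  0*16 + 2 = 2
  2*16 + 0 = 32
  32*16 + 3 = 515
Decimal = 515

515


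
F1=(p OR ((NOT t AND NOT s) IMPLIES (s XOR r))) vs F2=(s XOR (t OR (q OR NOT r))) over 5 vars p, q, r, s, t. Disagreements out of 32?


F1 = (p OR ((NOT t AND NOT s) IMPLIES (s XOR r)))
F2 = (s XOR (t OR (q OR NOT r)))
Evaluate both on each of 32 rows (bits = p,q,r,s,t):
  row 0 [00000]: F1=0 F2=1 (differ) -> 1
  row 1 [00001]: F1=1 F2=1 -> 0
  row 2 [00010]: F1=1 F2=0 (differ) -> 1
  row 3 [00011]: F1=1 F2=0 (differ) -> 1
  row 4 [00100]: F1=1 F2=0 (differ) -> 1
  row 5 [00101]: F1=1 F2=1 -> 0
  row 6 [00110]: F1=1 F2=1 -> 0
  row 7 [00111]: F1=1 F2=0 (differ) -> 1
  row 8 [01000]: F1=0 F2=1 (differ) -> 1
  row 9 [01001]: F1=1 F2=1 -> 0
  row 10 [01010]: F1=1 F2=0 (differ) -> 1
  row 11 [01011]: F1=1 F2=0 (differ) -> 1
  row 12 [01100]: F1=1 F2=1 -> 0
  row 13 [01101]: F1=1 F2=1 -> 0
  row 14 [01110]: F1=1 F2=0 (differ) -> 1
  row 15 [01111]: F1=1 F2=0 (differ) -> 1
  row 16 [10000]: F1=1 F2=1 -> 0
  row 17 [10001]: F1=1 F2=1 -> 0
  row 18 [10010]: F1=1 F2=0 (differ) -> 1
  row 19 [10011]: F1=1 F2=0 (differ) -> 1
  row 20 [10100]: F1=1 F2=0 (differ) -> 1
  row 21 [10101]: F1=1 F2=1 -> 0
  row 22 [10110]: F1=1 F2=1 -> 0
  row 23 [10111]: F1=1 F2=0 (differ) -> 1
  row 24 [11000]: F1=1 F2=1 -> 0
  row 25 [11001]: F1=1 F2=1 -> 0
  row 26 [11010]: F1=1 F2=0 (differ) -> 1
  row 27 [11011]: F1=1 F2=0 (differ) -> 1
  row 28 [11100]: F1=1 F2=1 -> 0
  row 29 [11101]: F1=1 F2=1 -> 0
  row 30 [11110]: F1=1 F2=0 (differ) -> 1
  row 31 [11111]: F1=1 F2=0 (differ) -> 1
Full result column, 8 rows per line (p,q fixed per line; r,s,t runs 000..111 left to right):
  rows 0-7 [p,q=00]: 10111001  (ones: 5)
  rows 8-15 [p,q=01]: 10110011  (ones: 5)
  rows 16-23 [p,q=10]: 00111001  (ones: 4)
  rows 24-31 [p,q=11]: 00110011  (ones: 4)
Disagreements = 5+5+4+4 = 18

18
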